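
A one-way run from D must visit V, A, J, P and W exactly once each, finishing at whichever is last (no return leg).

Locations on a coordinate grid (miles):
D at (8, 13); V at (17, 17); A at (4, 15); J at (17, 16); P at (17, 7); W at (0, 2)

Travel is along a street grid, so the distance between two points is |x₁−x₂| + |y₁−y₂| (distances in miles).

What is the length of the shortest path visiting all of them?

Shortest open route: 53 miles.

There are 5! = 120 possible orderings.
D→V→A→J→P→W: 13+15+14+9+22 = 73
D→V→A→J→W→P: 13+15+14+31+22 = 95
D→V→A→P→J→W: 13+15+21+9+31 = 89
D→V→A→P→W→J: 13+15+21+22+31 = 102
D→V→A→W→J→P: 13+15+17+31+9 = 85
D→V→A→W→P→J: 13+15+17+22+9 = 76
D→V→J→A→P→W: 13+1+14+21+22 = 71
D→V→J→A→W→P: 13+1+14+17+22 = 67
D→V→J→P→A→W: 13+1+9+21+17 = 61
D→V→J→P→W→A: 13+1+9+22+17 = 62
D→V→J→W→A→P: 13+1+31+17+21 = 83
D→V→J→W→P→A: 13+1+31+22+21 = 88
D→V→P→A→J→W: 13+10+21+14+31 = 89
D→V→P→A→W→J: 13+10+21+17+31 = 92
… (106 more)
D→A→V→J→P→W: 6+15+1+9+22 = 53  ← best
The minimum is 53.
One shortest path: D → A → V → J → P → W.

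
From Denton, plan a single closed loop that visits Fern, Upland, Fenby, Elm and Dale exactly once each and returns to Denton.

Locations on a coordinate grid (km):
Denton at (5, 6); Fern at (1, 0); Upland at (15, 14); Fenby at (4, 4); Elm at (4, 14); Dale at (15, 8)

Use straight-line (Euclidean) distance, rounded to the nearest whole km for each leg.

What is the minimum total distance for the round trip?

Minimum total distance: 48 km.

Denton → Fern → Upland → Fenby → Elm → Dale → Denton: 7+20+15+10+13+10 = 75
Denton → Fern → Upland → Fenby → Dale → Elm → Denton: 7+20+15+12+13+8 = 75
Denton → Fern → Upland → Elm → Fenby → Dale → Denton: 7+20+11+10+12+10 = 70
Denton → Fern → Upland → Elm → Dale → Fenby → Denton: 7+20+11+13+12+2 = 65
Denton → Fern → Upland → Dale → Fenby → Elm → Denton: 7+20+6+12+10+8 = 63
Denton → Fern → Upland → Dale → Elm → Fenby → Denton: 7+20+6+13+10+2 = 58
Denton → Fern → Fenby → Upland → Elm → Dale → Denton: 7+5+15+11+13+10 = 61
Denton → Fern → Fenby → Upland → Dale → Elm → Denton: 7+5+15+6+13+8 = 54
Denton → Fern → Fenby → Elm → Upland → Dale → Denton: 7+5+10+11+6+10 = 49
Denton → Fern → Fenby → Elm → Dale → Upland → Denton: 7+5+10+13+6+13 = 54
Denton → Fern → Fenby → Dale → Upland → Elm → Denton: 7+5+12+6+11+8 = 49
Denton → Fern → Fenby → Dale → Elm → Upland → Denton: 7+5+12+13+11+13 = 61
Denton → Fern → Elm → Upland → Fenby → Dale → Denton: 7+14+11+15+12+10 = 69
Denton → Fern → Elm → Upland → Dale → Fenby → Denton: 7+14+11+6+12+2 = 52
… (46 more)
Denton → Fenby → Fern → Elm → Upland → Dale → Denton: 2+5+14+11+6+10 = 48  ← best
The minimum is 48.
One optimal route: Denton → Fenby → Fern → Elm → Upland → Dale → Denton (or its reverse).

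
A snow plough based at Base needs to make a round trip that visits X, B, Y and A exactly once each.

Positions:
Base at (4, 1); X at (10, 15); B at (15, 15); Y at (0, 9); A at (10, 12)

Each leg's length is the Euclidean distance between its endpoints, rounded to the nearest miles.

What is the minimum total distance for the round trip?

45 miles — the shortest possible round trip.

With 4 stops there are 4!/2 = 12 distinct round trips (a route and its reverse cost the same).
Base-X-B-Y-A-Base: 15+5+16+10+13 = 59
Base-X-B-A-Y-Base: 15+5+6+10+9 = 45
Base-X-Y-B-A-Base: 15+12+16+6+13 = 62
Base-X-Y-A-B-Base: 15+12+10+6+18 = 61
Base-X-A-B-Y-Base: 15+3+6+16+9 = 49
Base-X-A-Y-B-Base: 15+3+10+16+18 = 62
Base-B-X-Y-A-Base: 18+5+12+10+13 = 58
Base-B-X-A-Y-Base: 18+5+3+10+9 = 45
Base-B-Y-X-A-Base: 18+16+12+3+13 = 62
Base-B-A-X-Y-Base: 18+6+3+12+9 = 48
Base-Y-X-B-A-Base: 9+12+5+6+13 = 45
Base-Y-B-X-A-Base: 9+16+5+3+13 = 46
The minimum is 45.
One optimal route: Base → X → B → A → Y → Base (or its reverse).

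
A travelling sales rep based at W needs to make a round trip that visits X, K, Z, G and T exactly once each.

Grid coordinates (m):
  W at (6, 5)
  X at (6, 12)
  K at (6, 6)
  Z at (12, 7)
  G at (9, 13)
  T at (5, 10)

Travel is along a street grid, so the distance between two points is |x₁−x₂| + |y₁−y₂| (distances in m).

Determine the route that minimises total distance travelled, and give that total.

30 m — the shortest possible round trip.

W-X-K-Z-G-T-W: 7+6+7+9+7+6 = 42
W-X-K-Z-T-G-W: 7+6+7+10+7+11 = 48
W-X-K-G-Z-T-W: 7+6+10+9+10+6 = 48
W-X-K-G-T-Z-W: 7+6+10+7+10+8 = 48
W-X-K-T-Z-G-W: 7+6+5+10+9+11 = 48
W-X-K-T-G-Z-W: 7+6+5+7+9+8 = 42
W-X-Z-K-G-T-W: 7+11+7+10+7+6 = 48
W-X-Z-K-T-G-W: 7+11+7+5+7+11 = 48
W-X-Z-G-K-T-W: 7+11+9+10+5+6 = 48
W-X-Z-G-T-K-W: 7+11+9+7+5+1 = 40
W-X-Z-T-K-G-W: 7+11+10+5+10+11 = 54
W-X-Z-T-G-K-W: 7+11+10+7+10+1 = 46
W-X-G-K-Z-T-W: 7+4+10+7+10+6 = 44
W-X-G-K-T-Z-W: 7+4+10+5+10+8 = 44
… (46 more)
W-K-Z-G-X-T-W: 1+7+9+4+3+6 = 30  ← best
The minimum is 30.
One optimal route: W → K → Z → G → X → T → W (or its reverse).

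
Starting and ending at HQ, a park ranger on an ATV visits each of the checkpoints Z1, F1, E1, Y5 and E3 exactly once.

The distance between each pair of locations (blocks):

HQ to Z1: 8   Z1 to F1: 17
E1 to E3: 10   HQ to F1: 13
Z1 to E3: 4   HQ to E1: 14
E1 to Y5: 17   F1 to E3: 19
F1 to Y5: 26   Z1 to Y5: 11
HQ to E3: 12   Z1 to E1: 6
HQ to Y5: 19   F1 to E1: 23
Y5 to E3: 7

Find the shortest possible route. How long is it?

Minimum total distance: 70 blocks.

With 5 stops there are 5!/2 = 60 distinct round trips (a route and its reverse cost the same).
HQ - Z1 - F1 - E1 - Y5 - E3 - HQ: 8+17+23+17+7+12 = 84
HQ - Z1 - F1 - E1 - E3 - Y5 - HQ: 8+17+23+10+7+19 = 84
HQ - Z1 - F1 - Y5 - E1 - E3 - HQ: 8+17+26+17+10+12 = 90
HQ - Z1 - F1 - Y5 - E3 - E1 - HQ: 8+17+26+7+10+14 = 82
HQ - Z1 - F1 - E3 - E1 - Y5 - HQ: 8+17+19+10+17+19 = 90
HQ - Z1 - F1 - E3 - Y5 - E1 - HQ: 8+17+19+7+17+14 = 82
HQ - Z1 - E1 - F1 - Y5 - E3 - HQ: 8+6+23+26+7+12 = 82
HQ - Z1 - E1 - F1 - E3 - Y5 - HQ: 8+6+23+19+7+19 = 82
HQ - Z1 - E1 - Y5 - F1 - E3 - HQ: 8+6+17+26+19+12 = 88
HQ - Z1 - E1 - Y5 - E3 - F1 - HQ: 8+6+17+7+19+13 = 70
HQ - Z1 - E1 - E3 - F1 - Y5 - HQ: 8+6+10+19+26+19 = 88
HQ - Z1 - E1 - E3 - Y5 - F1 - HQ: 8+6+10+7+26+13 = 70
HQ - Z1 - Y5 - F1 - E1 - E3 - HQ: 8+11+26+23+10+12 = 90
HQ - Z1 - Y5 - F1 - E3 - E1 - HQ: 8+11+26+19+10+14 = 88
… (46 more)
The minimum is 70.
One optimal route: HQ → Z1 → E1 → Y5 → E3 → F1 → HQ (or its reverse).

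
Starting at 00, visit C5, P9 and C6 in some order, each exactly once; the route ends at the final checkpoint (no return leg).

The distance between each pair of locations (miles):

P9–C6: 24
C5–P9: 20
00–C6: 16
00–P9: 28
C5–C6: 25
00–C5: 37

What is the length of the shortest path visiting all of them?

There are 3! = 6 possible orderings.
00 - C5 - P9 - C6: 37+20+24 = 81
00 - C5 - C6 - P9: 37+25+24 = 86
00 - P9 - C5 - C6: 28+20+25 = 73
00 - P9 - C6 - C5: 28+24+25 = 77
00 - C6 - C5 - P9: 16+25+20 = 61
00 - C6 - P9 - C5: 16+24+20 = 60
The minimum is 60.
One shortest path: 00 → C6 → P9 → C5.

Shortest open route: 60 miles.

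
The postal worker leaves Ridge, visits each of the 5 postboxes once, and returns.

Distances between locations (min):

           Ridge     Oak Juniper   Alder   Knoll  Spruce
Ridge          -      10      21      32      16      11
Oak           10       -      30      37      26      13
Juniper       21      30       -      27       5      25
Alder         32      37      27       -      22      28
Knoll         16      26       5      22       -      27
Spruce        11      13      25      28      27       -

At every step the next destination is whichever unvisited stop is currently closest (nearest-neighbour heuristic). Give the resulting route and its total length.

At Ridge the remaining stops are Oak 10, Spruce 11, Knoll 16, Juniper 21, Alder 32; go to Oak.
At Oak the remaining stops are Spruce 13, Knoll 26, Juniper 30, Alder 37; go to Spruce.
At Spruce the remaining stops are Juniper 25, Knoll 27, Alder 28; go to Juniper.
At Juniper the remaining stops are Knoll 5, Alder 27; go to Knoll.
At Knoll the remaining stops are Alder 22; go to Alder.
Return Alder→Ridge: 32.
Total = 10 + 13 + 25 + 5 + 22 + 32 = 107.

107 min along Ridge → Oak → Spruce → Juniper → Knoll → Alder → Ridge.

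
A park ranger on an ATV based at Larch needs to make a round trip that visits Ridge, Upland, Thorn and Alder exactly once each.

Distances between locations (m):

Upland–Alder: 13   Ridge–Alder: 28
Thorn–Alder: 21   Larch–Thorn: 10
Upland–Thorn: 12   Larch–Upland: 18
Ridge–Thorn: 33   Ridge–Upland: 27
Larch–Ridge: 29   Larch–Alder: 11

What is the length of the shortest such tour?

88 m — the shortest possible round trip.

Larch-Ridge-Upland-Thorn-Alder-Larch: 29+27+12+21+11 = 100
Larch-Ridge-Upland-Alder-Thorn-Larch: 29+27+13+21+10 = 100
Larch-Ridge-Thorn-Upland-Alder-Larch: 29+33+12+13+11 = 98
Larch-Ridge-Thorn-Alder-Upland-Larch: 29+33+21+13+18 = 114
Larch-Ridge-Alder-Upland-Thorn-Larch: 29+28+13+12+10 = 92
Larch-Ridge-Alder-Thorn-Upland-Larch: 29+28+21+12+18 = 108
Larch-Upland-Ridge-Thorn-Alder-Larch: 18+27+33+21+11 = 110
Larch-Upland-Ridge-Alder-Thorn-Larch: 18+27+28+21+10 = 104
Larch-Upland-Thorn-Ridge-Alder-Larch: 18+12+33+28+11 = 102
Larch-Upland-Alder-Ridge-Thorn-Larch: 18+13+28+33+10 = 102
Larch-Thorn-Ridge-Upland-Alder-Larch: 10+33+27+13+11 = 94
Larch-Thorn-Upland-Ridge-Alder-Larch: 10+12+27+28+11 = 88
The minimum is 88.
One optimal route: Larch → Thorn → Upland → Ridge → Alder → Larch (or its reverse).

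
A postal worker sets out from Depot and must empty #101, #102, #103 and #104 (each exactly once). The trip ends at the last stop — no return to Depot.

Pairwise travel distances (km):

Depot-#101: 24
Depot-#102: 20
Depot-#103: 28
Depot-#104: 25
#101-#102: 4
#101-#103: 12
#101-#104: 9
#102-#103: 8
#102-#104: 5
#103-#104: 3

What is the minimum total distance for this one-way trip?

36 km — the minimum one-way total.

There are 4! = 24 possible orderings.
Depot - #101 - #102 - #103 - #104: 24+4+8+3 = 39
Depot - #101 - #102 - #104 - #103: 24+4+5+3 = 36
Depot - #101 - #103 - #102 - #104: 24+12+8+5 = 49
Depot - #101 - #103 - #104 - #102: 24+12+3+5 = 44
Depot - #101 - #104 - #102 - #103: 24+9+5+8 = 46
Depot - #101 - #104 - #103 - #102: 24+9+3+8 = 44
Depot - #102 - #101 - #103 - #104: 20+4+12+3 = 39
Depot - #102 - #101 - #104 - #103: 20+4+9+3 = 36
Depot - #102 - #103 - #101 - #104: 20+8+12+9 = 49
Depot - #102 - #103 - #104 - #101: 20+8+3+9 = 40
Depot - #102 - #104 - #101 - #103: 20+5+9+12 = 46
Depot - #102 - #104 - #103 - #101: 20+5+3+12 = 40
Depot - #103 - #101 - #102 - #104: 28+12+4+5 = 49
Depot - #103 - #101 - #104 - #102: 28+12+9+5 = 54
… (10 more)
The minimum is 36.
One shortest path: Depot → #101 → #102 → #104 → #103.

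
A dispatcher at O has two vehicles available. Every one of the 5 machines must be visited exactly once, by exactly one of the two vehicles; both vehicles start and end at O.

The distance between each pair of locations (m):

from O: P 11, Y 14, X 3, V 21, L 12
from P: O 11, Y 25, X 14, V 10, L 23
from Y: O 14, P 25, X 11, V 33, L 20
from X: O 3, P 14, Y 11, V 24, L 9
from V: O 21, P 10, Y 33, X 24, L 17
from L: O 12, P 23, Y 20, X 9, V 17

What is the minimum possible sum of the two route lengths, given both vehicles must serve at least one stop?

Try each way of splitting the stops between the two vehicles (each non-empty) and, for each split, find the best tour for each vehicle:
  {P} + {Y, X, V, L}: 22 + 72 = 94
  {Y} + {P, X, V, L}: 28 + 50 = 78
  {P, Y} + {X, V, L}: 50 + 50 = 100
  {X} + {P, Y, V, L}: 6 + 72 = 78
  {P, X} + {Y, V, L}: 28 + 72 = 100
  {Y, X} + {P, V, L}: 28 + 50 = 78
  … (15 splits in total)
Best: vehicle 1 O → Y → O = 28; vehicle 2 O → P → V → L → X → O = 50; combined 78.

Minimum combined distance: 78 m.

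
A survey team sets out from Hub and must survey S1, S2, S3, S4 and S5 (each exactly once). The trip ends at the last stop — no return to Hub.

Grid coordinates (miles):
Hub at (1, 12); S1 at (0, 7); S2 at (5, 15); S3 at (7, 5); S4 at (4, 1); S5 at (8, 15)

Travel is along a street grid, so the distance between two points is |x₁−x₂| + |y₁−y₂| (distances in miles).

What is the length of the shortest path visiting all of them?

There are 5! = 120 possible orderings.
Hub→S1→S2→S3→S4→S5: 6+13+12+7+18 = 56
Hub→S1→S2→S3→S5→S4: 6+13+12+11+18 = 60
Hub→S1→S2→S4→S3→S5: 6+13+15+7+11 = 52
Hub→S1→S2→S4→S5→S3: 6+13+15+18+11 = 63
Hub→S1→S2→S5→S3→S4: 6+13+3+11+7 = 40
Hub→S1→S2→S5→S4→S3: 6+13+3+18+7 = 47
Hub→S1→S3→S2→S4→S5: 6+9+12+15+18 = 60
Hub→S1→S3→S2→S5→S4: 6+9+12+3+18 = 48
Hub→S1→S3→S4→S2→S5: 6+9+7+15+3 = 40
Hub→S1→S3→S4→S5→S2: 6+9+7+18+3 = 43
Hub→S1→S3→S5→S2→S4: 6+9+11+3+15 = 44
Hub→S1→S3→S5→S4→S2: 6+9+11+18+15 = 59
Hub→S1→S4→S2→S3→S5: 6+10+15+12+11 = 54
Hub→S1→S4→S2→S5→S3: 6+10+15+3+11 = 45
… (106 more)
Hub→S1→S4→S3→S5→S2: 6+10+7+11+3 = 37  ← best
The minimum is 37.
One shortest path: Hub → S1 → S4 → S3 → S5 → S2.

Minimum one-way distance = 37 miles.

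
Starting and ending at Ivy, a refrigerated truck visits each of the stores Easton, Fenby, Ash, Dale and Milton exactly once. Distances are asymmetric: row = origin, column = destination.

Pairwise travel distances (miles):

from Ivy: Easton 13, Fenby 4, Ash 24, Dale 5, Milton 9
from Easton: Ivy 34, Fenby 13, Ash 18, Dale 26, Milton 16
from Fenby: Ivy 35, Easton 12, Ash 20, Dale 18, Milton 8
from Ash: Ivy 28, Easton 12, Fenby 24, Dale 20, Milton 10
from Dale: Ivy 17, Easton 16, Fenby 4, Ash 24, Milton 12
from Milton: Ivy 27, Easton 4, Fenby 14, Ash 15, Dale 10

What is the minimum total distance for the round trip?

Ivy→Easton→Fenby→Ash→Dale→Milton→Ivy: 13+13+20+20+12+27 = 105
Ivy→Easton→Fenby→Ash→Milton→Dale→Ivy: 13+13+20+10+10+17 = 83
Ivy→Easton→Fenby→Dale→Ash→Milton→Ivy: 13+13+18+24+10+27 = 105
Ivy→Easton→Fenby→Dale→Milton→Ash→Ivy: 13+13+18+12+15+28 = 99
Ivy→Easton→Fenby→Milton→Ash→Dale→Ivy: 13+13+8+15+20+17 = 86
Ivy→Easton→Fenby→Milton→Dale→Ash→Ivy: 13+13+8+10+24+28 = 96
Ivy→Easton→Ash→Fenby→Dale→Milton→Ivy: 13+18+24+18+12+27 = 112
Ivy→Easton→Ash→Fenby→Milton→Dale→Ivy: 13+18+24+8+10+17 = 90
Ivy→Easton→Ash→Dale→Fenby→Milton→Ivy: 13+18+20+4+8+27 = 90
Ivy→Easton→Ash→Dale→Milton→Fenby→Ivy: 13+18+20+12+14+35 = 112
Ivy→Easton→Ash→Milton→Fenby→Dale→Ivy: 13+18+10+14+18+17 = 90
Ivy→Easton→Ash→Milton→Dale→Fenby→Ivy: 13+18+10+10+4+35 = 90
Ivy→Easton→Dale→Fenby→Ash→Milton→Ivy: 13+26+4+20+10+27 = 100
Ivy→Easton→Dale→Fenby→Milton→Ash→Ivy: 13+26+4+8+15+28 = 94
… (106 more)
Ivy→Dale→Fenby→Milton→Easton→Ash→Ivy: 5+4+8+4+18+28 = 67  ← best
The minimum is 67.
One optimal route: Ivy → Dale → Fenby → Milton → Easton → Ash → Ivy.

67 miles — the shortest possible round trip.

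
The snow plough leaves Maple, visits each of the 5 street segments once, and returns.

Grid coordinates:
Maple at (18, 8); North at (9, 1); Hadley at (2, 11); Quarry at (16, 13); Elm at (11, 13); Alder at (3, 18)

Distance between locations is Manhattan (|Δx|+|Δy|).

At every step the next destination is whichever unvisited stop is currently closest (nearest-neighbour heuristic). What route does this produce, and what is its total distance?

Maple → [Quarry:7 / Elm:12 / North:16 / Hadley:19 / Alder:25] → Quarry (7)
Quarry → [Elm:5 / Hadley:16 / Alder:18 / North:19] → Elm (5)
Elm → [Hadley:11 / Alder:13 / North:14] → Hadley (11)
Hadley → [Alder:8 / North:17] → Alder (8)
Alder → [North:23] → North (23)
Return North→Maple: 16.
Total = 7 + 5 + 11 + 8 + 23 + 16 = 70.

70 along Maple → Quarry → Elm → Hadley → Alder → North → Maple.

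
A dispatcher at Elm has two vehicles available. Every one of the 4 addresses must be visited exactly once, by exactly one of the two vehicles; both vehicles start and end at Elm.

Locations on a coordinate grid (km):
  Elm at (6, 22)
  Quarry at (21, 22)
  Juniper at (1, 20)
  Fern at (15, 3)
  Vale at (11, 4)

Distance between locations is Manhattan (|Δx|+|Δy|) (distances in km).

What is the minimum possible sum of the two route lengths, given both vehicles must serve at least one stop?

Check every non-empty split of the stops between the two vehicles; for each half take its own optimal tour:
  {Quarry} + {Juniper, Fern, Vale}: 30 + 66 = 96
  {Juniper} + {Quarry, Fern, Vale}: 14 + 68 = 82
  {Quarry, Juniper} + {Fern, Vale}: 44 + 56 = 100
  {Fern} + {Quarry, Juniper, Vale}: 56 + 76 = 132
  {Quarry, Fern} + {Juniper, Vale}: 68 + 56 = 124
  {Juniper, Fern} + {Quarry, Vale}: 66 + 66 = 132
  … (7 splits in total)
Best: vehicle 1 Elm → Juniper → Elm = 14; vehicle 2 Elm → Quarry → Fern → Vale → Elm = 68; combined 82.

82 km — the smallest possible combined total.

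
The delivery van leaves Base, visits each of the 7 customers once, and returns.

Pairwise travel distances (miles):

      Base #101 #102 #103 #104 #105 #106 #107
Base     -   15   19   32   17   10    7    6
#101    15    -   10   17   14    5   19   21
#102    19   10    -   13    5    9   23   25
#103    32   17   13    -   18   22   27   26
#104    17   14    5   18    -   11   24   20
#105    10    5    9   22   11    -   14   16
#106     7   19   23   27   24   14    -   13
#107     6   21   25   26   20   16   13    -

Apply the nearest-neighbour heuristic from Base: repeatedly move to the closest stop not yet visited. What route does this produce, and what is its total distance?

Total distance 103 miles via the nearest-neighbour route Base → #107 → #106 → #105 → #101 → #102 → #104 → #103 → Base.

From Base: distances to unvisited — #107=6, #106=7, #105=10, #101=15, #104=17, #102=19, #103=32. Nearest is #107 (6).
From #107: distances to unvisited — #106=13, #105=16, #104=20, #101=21, #102=25, #103=26. Nearest is #106 (13).
From #106: distances to unvisited — #105=14, #101=19, #102=23, #104=24, #103=27. Nearest is #105 (14).
From #105: distances to unvisited — #101=5, #102=9, #104=11, #103=22. Nearest is #101 (5).
From #101: distances to unvisited — #102=10, #104=14, #103=17. Nearest is #102 (10).
From #102: distances to unvisited — #104=5, #103=13. Nearest is #104 (5).
From #104: distances to unvisited — #103=18. Nearest is #103 (18).
Return #103→Base: 32.
Total = 6 + 13 + 14 + 5 + 10 + 5 + 18 + 32 = 103.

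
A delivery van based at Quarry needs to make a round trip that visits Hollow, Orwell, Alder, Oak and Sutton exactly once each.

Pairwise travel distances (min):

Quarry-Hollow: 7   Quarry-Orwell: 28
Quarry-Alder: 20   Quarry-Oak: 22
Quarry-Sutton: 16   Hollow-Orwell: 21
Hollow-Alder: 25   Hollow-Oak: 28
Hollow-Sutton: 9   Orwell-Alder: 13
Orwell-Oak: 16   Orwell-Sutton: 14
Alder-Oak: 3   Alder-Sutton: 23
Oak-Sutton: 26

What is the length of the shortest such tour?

There are 60 distinct closed tours to check (reversals are equivalent).
Quarry→Hollow→Orwell→Alder→Oak→Sutton→Quarry: 7+21+13+3+26+16 = 86
Quarry→Hollow→Orwell→Alder→Sutton→Oak→Quarry: 7+21+13+23+26+22 = 112
Quarry→Hollow→Orwell→Oak→Alder→Sutton→Quarry: 7+21+16+3+23+16 = 86
Quarry→Hollow→Orwell→Oak→Sutton→Alder→Quarry: 7+21+16+26+23+20 = 113
Quarry→Hollow→Orwell→Sutton→Alder→Oak→Quarry: 7+21+14+23+3+22 = 90
Quarry→Hollow→Orwell→Sutton→Oak→Alder→Quarry: 7+21+14+26+3+20 = 91
Quarry→Hollow→Alder→Orwell→Oak→Sutton→Quarry: 7+25+13+16+26+16 = 103
Quarry→Hollow→Alder→Orwell→Sutton→Oak→Quarry: 7+25+13+14+26+22 = 107
Quarry→Hollow→Alder→Oak→Orwell→Sutton→Quarry: 7+25+3+16+14+16 = 81
Quarry→Hollow→Alder→Oak→Sutton→Orwell→Quarry: 7+25+3+26+14+28 = 103
Quarry→Hollow→Alder→Sutton→Orwell→Oak→Quarry: 7+25+23+14+16+22 = 107
Quarry→Hollow→Alder→Sutton→Oak→Orwell→Quarry: 7+25+23+26+16+28 = 125
Quarry→Hollow→Oak→Orwell→Alder→Sutton→Quarry: 7+28+16+13+23+16 = 103
Quarry→Hollow→Oak→Orwell→Sutton→Alder→Quarry: 7+28+16+14+23+20 = 108
… (46 more)
Quarry→Hollow→Sutton→Orwell→Alder→Oak→Quarry: 7+9+14+13+3+22 = 68  ← best
The minimum is 68.
One optimal route: Quarry → Hollow → Sutton → Orwell → Alder → Oak → Quarry (or its reverse).

Shortest round trip = 68 min.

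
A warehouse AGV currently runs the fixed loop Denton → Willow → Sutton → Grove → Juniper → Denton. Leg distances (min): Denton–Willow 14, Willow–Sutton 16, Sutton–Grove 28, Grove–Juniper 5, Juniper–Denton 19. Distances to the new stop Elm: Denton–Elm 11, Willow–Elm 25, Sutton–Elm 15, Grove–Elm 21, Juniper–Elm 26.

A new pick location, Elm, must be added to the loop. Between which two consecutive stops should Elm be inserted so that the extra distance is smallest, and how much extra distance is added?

Insertion cost between consecutive stops i–j is d(i,Elm) + d(Elm,j) − d(i,j):
  between Denton and Willow: 11 + 25 − 14 = 22
  between Willow and Sutton: 25 + 15 − 16 = 24
  between Sutton and Grove: 15 + 21 − 28 = 8
  between Grove and Juniper: 21 + 26 − 5 = 42
  between Juniper and Denton: 26 + 11 − 19 = 18
Cheapest insertion is between Sutton and Grove, adding 8.
New total = 82 + 8 = 90.

Minimum extra distance: 8 min, inserting Elm between Sutton and Grove.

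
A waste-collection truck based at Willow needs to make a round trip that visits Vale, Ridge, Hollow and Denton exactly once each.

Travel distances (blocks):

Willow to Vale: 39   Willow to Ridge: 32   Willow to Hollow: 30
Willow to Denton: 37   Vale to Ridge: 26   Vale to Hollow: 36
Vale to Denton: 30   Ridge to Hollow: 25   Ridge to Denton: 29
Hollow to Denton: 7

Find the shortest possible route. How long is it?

125 blocks — the shortest possible round trip.

With 4 stops there are 4!/2 = 12 distinct round trips (a route and its reverse cost the same).
Willow - Vale - Ridge - Hollow - Denton - Willow: 39+26+25+7+37 = 134
Willow - Vale - Ridge - Denton - Hollow - Willow: 39+26+29+7+30 = 131
Willow - Vale - Hollow - Ridge - Denton - Willow: 39+36+25+29+37 = 166
Willow - Vale - Hollow - Denton - Ridge - Willow: 39+36+7+29+32 = 143
Willow - Vale - Denton - Ridge - Hollow - Willow: 39+30+29+25+30 = 153
Willow - Vale - Denton - Hollow - Ridge - Willow: 39+30+7+25+32 = 133
Willow - Ridge - Vale - Hollow - Denton - Willow: 32+26+36+7+37 = 138
Willow - Ridge - Vale - Denton - Hollow - Willow: 32+26+30+7+30 = 125
Willow - Ridge - Hollow - Vale - Denton - Willow: 32+25+36+30+37 = 160
Willow - Ridge - Denton - Vale - Hollow - Willow: 32+29+30+36+30 = 157
Willow - Hollow - Vale - Ridge - Denton - Willow: 30+36+26+29+37 = 158
Willow - Hollow - Ridge - Vale - Denton - Willow: 30+25+26+30+37 = 148
The minimum is 125.
One optimal route: Willow → Ridge → Vale → Denton → Hollow → Willow (or its reverse).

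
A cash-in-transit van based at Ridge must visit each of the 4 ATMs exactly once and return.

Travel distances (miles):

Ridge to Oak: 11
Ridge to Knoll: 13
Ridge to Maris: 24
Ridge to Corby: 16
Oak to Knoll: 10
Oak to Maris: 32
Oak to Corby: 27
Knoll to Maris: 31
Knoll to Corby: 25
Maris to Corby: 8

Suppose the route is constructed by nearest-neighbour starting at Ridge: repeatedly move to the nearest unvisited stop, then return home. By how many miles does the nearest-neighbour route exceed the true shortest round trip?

Ridge: Oak=11, Knoll=13, Corby=16, Maris=24 ⇒ Oak
Oak: Knoll=10, Corby=27, Maris=32 ⇒ Knoll
Knoll: Corby=25, Maris=31 ⇒ Corby
Corby: Maris=8 ⇒ Maris
NN route Ridge → Oak → Knoll → Corby → Maris → Ridge costs 78.
Optimal: Ridge → Oak → Knoll → Maris → Corby → Ridge costs 76 (by enumerating all 12 distinct tours).
Excess = 78 − 76 = 2.

The nearest-neighbour route is 2 miles longer than optimal.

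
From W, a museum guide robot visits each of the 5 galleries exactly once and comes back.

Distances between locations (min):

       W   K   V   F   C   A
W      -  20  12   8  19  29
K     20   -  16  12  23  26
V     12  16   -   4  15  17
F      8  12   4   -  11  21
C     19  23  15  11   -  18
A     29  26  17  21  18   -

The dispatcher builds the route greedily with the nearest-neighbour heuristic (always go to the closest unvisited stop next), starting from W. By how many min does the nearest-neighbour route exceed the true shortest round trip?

Excess over optimum: 1 min.

From W: F=8, V=12, C=19, K=20, A=29 → choose F (8).
From F: V=4, C=11, K=12, A=21 → choose V (4).
From V: C=15, K=16, A=17 → choose C (15).
From C: A=18, K=23 → choose A (18).
From A: K=26 → choose K (26).
NN route W → F → V → C → A → K → W costs 91.
Optimal: W → K → V → A → C → F → W costs 90 (by enumerating all 60 distinct tours).
Excess = 91 − 90 = 1.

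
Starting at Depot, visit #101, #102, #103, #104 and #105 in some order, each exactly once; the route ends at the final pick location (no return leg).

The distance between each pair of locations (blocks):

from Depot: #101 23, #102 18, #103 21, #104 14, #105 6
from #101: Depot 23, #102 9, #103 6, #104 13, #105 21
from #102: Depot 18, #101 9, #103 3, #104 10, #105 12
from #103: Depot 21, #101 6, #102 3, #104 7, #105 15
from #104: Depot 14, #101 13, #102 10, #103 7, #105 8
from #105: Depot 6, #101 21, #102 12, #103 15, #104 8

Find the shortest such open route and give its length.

There are 5! = 120 possible orderings.
Depot→#101→#102→#103→#104→#105: 23+9+3+7+8 = 50
Depot→#101→#102→#103→#105→#104: 23+9+3+15+8 = 58
Depot→#101→#102→#104→#103→#105: 23+9+10+7+15 = 64
Depot→#101→#102→#104→#105→#103: 23+9+10+8+15 = 65
Depot→#101→#102→#105→#103→#104: 23+9+12+15+7 = 66
Depot→#101→#102→#105→#104→#103: 23+9+12+8+7 = 59
Depot→#101→#103→#102→#104→#105: 23+6+3+10+8 = 50
Depot→#101→#103→#102→#105→#104: 23+6+3+12+8 = 52
Depot→#101→#103→#104→#102→#105: 23+6+7+10+12 = 58
Depot→#101→#103→#104→#105→#102: 23+6+7+8+12 = 56
Depot→#101→#103→#105→#102→#104: 23+6+15+12+10 = 66
Depot→#101→#103→#105→#104→#102: 23+6+15+8+10 = 62
Depot→#101→#104→#102→#103→#105: 23+13+10+3+15 = 64
Depot→#101→#104→#102→#105→#103: 23+13+10+12+15 = 73
… (106 more)
Depot→#105→#104→#102→#103→#101: 6+8+10+3+6 = 33  ← best
The minimum is 33.
One shortest path: Depot → #105 → #104 → #102 → #103 → #101.

33 blocks — the minimum one-way total.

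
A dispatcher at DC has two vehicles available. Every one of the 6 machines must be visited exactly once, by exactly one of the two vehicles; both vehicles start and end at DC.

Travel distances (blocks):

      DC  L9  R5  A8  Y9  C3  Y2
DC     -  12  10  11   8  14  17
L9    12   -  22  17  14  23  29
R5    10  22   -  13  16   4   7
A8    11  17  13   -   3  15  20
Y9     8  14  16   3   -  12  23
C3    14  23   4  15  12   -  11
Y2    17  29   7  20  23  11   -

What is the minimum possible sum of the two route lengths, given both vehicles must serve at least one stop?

78 blocks — the smallest possible combined total.

There are 2^5 − 1 = 31 ways to divide the 6 stops into two non-empty groups. For each, the best each vehicle can do is its own shortest tour through its group:
  {L9} + {R5, A8, Y9, C3, Y2}: 24 + 54 = 78
  {R5} + {L9, A8, Y9, C3, Y2}: 20 + 72 = 92
  {L9, R5} + {A8, Y9, C3, Y2}: 44 + 54 = 98
  {A8} + {L9, R5, Y9, C3, Y2}: 22 + 66 = 88
  {L9, A8} + {R5, Y9, C3, Y2}: 40 + 48 = 88
  {R5, A8} + {L9, Y9, C3, Y2}: 34 + 66 = 100
  … (31 splits in total)
Best: vehicle 1 DC → L9 → DC = 24; vehicle 2 DC → R5 → Y2 → C3 → A8 → Y9 → DC = 54; combined 78.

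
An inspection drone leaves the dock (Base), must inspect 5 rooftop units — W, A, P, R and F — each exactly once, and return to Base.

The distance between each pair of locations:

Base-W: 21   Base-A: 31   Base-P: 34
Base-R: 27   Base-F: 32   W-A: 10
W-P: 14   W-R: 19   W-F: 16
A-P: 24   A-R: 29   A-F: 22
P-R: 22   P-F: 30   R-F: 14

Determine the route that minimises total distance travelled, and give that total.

121 — the shortest possible round trip.

Base → W → A → P → R → F → Base: 21+10+24+22+14+32 = 123
Base → W → A → P → F → R → Base: 21+10+24+30+14+27 = 126
Base → W → A → R → P → F → Base: 21+10+29+22+30+32 = 144
Base → W → A → R → F → P → Base: 21+10+29+14+30+34 = 138
Base → W → A → F → P → R → Base: 21+10+22+30+22+27 = 132
Base → W → A → F → R → P → Base: 21+10+22+14+22+34 = 123
Base → W → P → A → R → F → Base: 21+14+24+29+14+32 = 134
Base → W → P → A → F → R → Base: 21+14+24+22+14+27 = 122
Base → W → P → R → A → F → Base: 21+14+22+29+22+32 = 140
Base → W → P → R → F → A → Base: 21+14+22+14+22+31 = 124
Base → W → P → F → A → R → Base: 21+14+30+22+29+27 = 143
Base → W → P → F → R → A → Base: 21+14+30+14+29+31 = 139
Base → W → R → A → P → F → Base: 21+19+29+24+30+32 = 155
Base → W → R → A → F → P → Base: 21+19+29+22+30+34 = 155
… (46 more)
Base → P → W → A → F → R → Base: 34+14+10+22+14+27 = 121  ← best
The minimum is 121.
One optimal route: Base → P → W → A → F → R → Base (or its reverse).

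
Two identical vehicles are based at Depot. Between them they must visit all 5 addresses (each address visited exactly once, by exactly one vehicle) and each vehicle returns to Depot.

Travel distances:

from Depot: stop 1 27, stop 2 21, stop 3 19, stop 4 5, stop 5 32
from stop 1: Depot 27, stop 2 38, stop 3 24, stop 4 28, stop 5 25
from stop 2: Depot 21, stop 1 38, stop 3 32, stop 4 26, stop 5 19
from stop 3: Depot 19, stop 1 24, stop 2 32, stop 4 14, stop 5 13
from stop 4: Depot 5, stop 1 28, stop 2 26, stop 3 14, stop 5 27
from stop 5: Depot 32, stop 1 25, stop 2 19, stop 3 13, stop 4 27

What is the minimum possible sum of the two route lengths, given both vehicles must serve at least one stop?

Check every non-empty split of the stops between the two vehicles; for each half take its own optimal tour:
  {stop 1} + {stop 2, stop 3, stop 4, stop 5}: 54 + 72 = 126
  {stop 2} + {stop 1, stop 3, stop 4, stop 5}: 42 + 84 = 126
  {stop 1, stop 2} + {stop 3, stop 4, stop 5}: 86 + 64 = 150
  {stop 3} + {stop 1, stop 2, stop 4, stop 5}: 38 + 98 = 136
  {stop 1, stop 3} + {stop 2, stop 4, stop 5}: 70 + 72 = 142
  {stop 2, stop 3} + {stop 1, stop 4, stop 5}: 72 + 84 = 156
  … (15 splits in total)
  {stop 4} + {stop 1, stop 2, stop 3, stop 5}: 10 + 104 = 114  ← best
Best: vehicle 1 Depot → stop 4 → Depot = 10; vehicle 2 Depot → stop 1 → stop 3 → stop 5 → stop 2 → Depot = 104; combined 114.

Minimum combined distance: 114.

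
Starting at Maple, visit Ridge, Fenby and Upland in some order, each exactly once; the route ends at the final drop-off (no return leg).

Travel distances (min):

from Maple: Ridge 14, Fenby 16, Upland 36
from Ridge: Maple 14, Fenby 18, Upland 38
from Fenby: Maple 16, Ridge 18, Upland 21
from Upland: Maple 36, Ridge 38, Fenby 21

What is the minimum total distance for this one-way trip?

53 min — the minimum one-way total.

There are 3! = 6 possible orderings.
Maple - Ridge - Fenby - Upland: 14+18+21 = 53
Maple - Ridge - Upland - Fenby: 14+38+21 = 73
Maple - Fenby - Ridge - Upland: 16+18+38 = 72
Maple - Fenby - Upland - Ridge: 16+21+38 = 75
Maple - Upland - Ridge - Fenby: 36+38+18 = 92
Maple - Upland - Fenby - Ridge: 36+21+18 = 75
The minimum is 53.
One shortest path: Maple → Ridge → Fenby → Upland.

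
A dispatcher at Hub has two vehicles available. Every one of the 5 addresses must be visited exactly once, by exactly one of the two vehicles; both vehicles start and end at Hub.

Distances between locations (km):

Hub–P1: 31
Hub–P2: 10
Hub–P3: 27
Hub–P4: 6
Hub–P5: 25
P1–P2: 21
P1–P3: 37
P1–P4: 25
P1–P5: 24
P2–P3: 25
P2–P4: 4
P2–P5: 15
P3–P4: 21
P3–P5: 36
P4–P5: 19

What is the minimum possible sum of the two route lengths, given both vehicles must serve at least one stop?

There are 2^4 − 1 = 15 ways to divide the 5 stops into two non-empty groups. For each, the best each vehicle can do is its own shortest tour through its group:
  {P1} + {P2, P3, P4, P5}: 62 + 88 = 150
  {P2} + {P1, P3, P4, P5}: 20 + 113 = 133
  {P1, P2} + {P3, P4, P5}: 62 + 88 = 150
  {P3} + {P1, P2, P4, P5}: 54 + 80 = 134
  {P1, P3} + {P2, P4, P5}: 95 + 50 = 145
  {P2, P3} + {P1, P4, P5}: 62 + 80 = 142
  … (15 splits in total)
  {P4} + {P1, P2, P3, P5}: 12 + 113 = 125  ← best
Best: vehicle 1 Hub → P4 → Hub = 12; vehicle 2 Hub → P2 → P5 → P1 → P3 → Hub = 113; combined 125.

Minimum combined distance: 125 km.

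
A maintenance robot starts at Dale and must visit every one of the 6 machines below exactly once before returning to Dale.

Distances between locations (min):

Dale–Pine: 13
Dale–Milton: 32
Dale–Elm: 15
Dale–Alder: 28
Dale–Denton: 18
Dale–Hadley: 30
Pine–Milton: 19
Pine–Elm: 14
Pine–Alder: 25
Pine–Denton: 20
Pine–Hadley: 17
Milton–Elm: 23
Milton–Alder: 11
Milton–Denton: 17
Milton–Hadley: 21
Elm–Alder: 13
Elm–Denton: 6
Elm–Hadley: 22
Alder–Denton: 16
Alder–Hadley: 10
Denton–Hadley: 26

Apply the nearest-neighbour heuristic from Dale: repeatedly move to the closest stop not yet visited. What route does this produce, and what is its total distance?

From Dale: distances to unvisited — Pine=13, Elm=15, Denton=18, Alder=28, Hadley=30, Milton=32. Nearest is Pine (13).
From Pine: distances to unvisited — Elm=14, Hadley=17, Milton=19, Denton=20, Alder=25. Nearest is Elm (14).
From Elm: distances to unvisited — Denton=6, Alder=13, Hadley=22, Milton=23. Nearest is Denton (6).
From Denton: distances to unvisited — Alder=16, Milton=17, Hadley=26. Nearest is Alder (16).
From Alder: distances to unvisited — Hadley=10, Milton=11. Nearest is Hadley (10).
From Hadley: distances to unvisited — Milton=21. Nearest is Milton (21).
Return Milton→Dale: 32.
Total = 13 + 14 + 6 + 16 + 10 + 21 + 32 = 112.

Total distance 112 min via the nearest-neighbour route Dale → Pine → Elm → Denton → Alder → Hadley → Milton → Dale.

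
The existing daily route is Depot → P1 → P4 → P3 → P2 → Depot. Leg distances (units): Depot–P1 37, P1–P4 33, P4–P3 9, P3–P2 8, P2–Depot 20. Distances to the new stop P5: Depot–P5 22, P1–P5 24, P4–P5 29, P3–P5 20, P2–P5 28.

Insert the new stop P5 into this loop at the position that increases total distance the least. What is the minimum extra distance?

Insertion cost between consecutive stops i–j is d(i,P5) + d(P5,j) − d(i,j):
  between Depot and P1: 22 + 24 − 37 = 9
  between P1 and P4: 24 + 29 − 33 = 20
  between P4 and P3: 29 + 20 − 9 = 40
  between P3 and P2: 20 + 28 − 8 = 40
  between P2 and Depot: 28 + 22 − 20 = 30
Cheapest insertion is between Depot and P1, adding 9.
New total = 107 + 9 = 116.

Minimum extra distance: 9, inserting P5 between Depot and P1.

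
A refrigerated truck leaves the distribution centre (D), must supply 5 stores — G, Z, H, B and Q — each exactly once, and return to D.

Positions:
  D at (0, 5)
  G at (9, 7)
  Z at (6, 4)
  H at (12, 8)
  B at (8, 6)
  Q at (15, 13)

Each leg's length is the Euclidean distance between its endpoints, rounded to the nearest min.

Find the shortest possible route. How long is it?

36 min — the shortest possible round trip.

With 5 stops there are 5!/2 = 60 distinct round trips (a route and its reverse cost the same).
D → G → Z → H → B → Q → D: 9+4+7+4+10+17 = 51
D → G → Z → H → Q → B → D: 9+4+7+6+10+8 = 44
D → G → Z → B → H → Q → D: 9+4+3+4+6+17 = 43
D → G → Z → B → Q → H → D: 9+4+3+10+6+12 = 44
D → G → Z → Q → H → B → D: 9+4+13+6+4+8 = 44
D → G → Z → Q → B → H → D: 9+4+13+10+4+12 = 52
D → G → H → Z → B → Q → D: 9+3+7+3+10+17 = 49
D → G → H → Z → Q → B → D: 9+3+7+13+10+8 = 50
D → G → H → B → Z → Q → D: 9+3+4+3+13+17 = 49
D → G → H → B → Q → Z → D: 9+3+4+10+13+6 = 45
D → G → H → Q → Z → B → D: 9+3+6+13+3+8 = 42
D → G → H → Q → B → Z → D: 9+3+6+10+3+6 = 37
D → G → B → Z → H → Q → D: 9+1+3+7+6+17 = 43
D → G → B → Z → Q → H → D: 9+1+3+13+6+12 = 44
… (46 more)
D → G → Q → H → B → Z → D: 9+8+6+4+3+6 = 36  ← best
The minimum is 36.
One optimal route: D → G → Q → H → B → Z → D (or its reverse).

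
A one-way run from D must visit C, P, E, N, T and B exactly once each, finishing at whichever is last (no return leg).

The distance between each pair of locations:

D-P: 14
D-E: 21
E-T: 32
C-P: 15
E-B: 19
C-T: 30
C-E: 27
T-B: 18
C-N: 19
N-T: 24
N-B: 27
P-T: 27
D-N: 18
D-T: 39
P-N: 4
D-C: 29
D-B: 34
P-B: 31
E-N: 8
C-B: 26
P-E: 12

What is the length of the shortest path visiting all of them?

92 — the minimum one-way total.

There are 6! = 720 possible orderings.
D→C→P→E→N→T→B: 29+15+12+8+24+18 = 106
D→C→P→E→N→B→T: 29+15+12+8+27+18 = 109
D→C→P→E→T→N→B: 29+15+12+32+24+27 = 139
D→C→P→E→T→B→N: 29+15+12+32+18+27 = 133
D→C→P→E→B→N→T: 29+15+12+19+27+24 = 126
D→C→P→E→B→T→N: 29+15+12+19+18+24 = 117
D→C→P→N→E→T→B: 29+15+4+8+32+18 = 106
D→C→P→N→E→B→T: 29+15+4+8+19+18 = 93
… (712 more)
D→E→N→P→C→B→T: 21+8+4+15+26+18 = 92  ← best
The minimum is 92.
One shortest path: D → E → N → P → C → B → T.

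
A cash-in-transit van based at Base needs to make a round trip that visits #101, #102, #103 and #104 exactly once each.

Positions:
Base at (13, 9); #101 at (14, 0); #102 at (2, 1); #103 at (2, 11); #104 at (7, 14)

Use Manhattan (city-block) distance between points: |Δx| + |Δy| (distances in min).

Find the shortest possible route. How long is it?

Base → #101 → #102 → #103 → #104 → Base: 10+13+10+8+11 = 52
Base → #101 → #102 → #104 → #103 → Base: 10+13+18+8+13 = 62
Base → #101 → #103 → #102 → #104 → Base: 10+23+10+18+11 = 72
Base → #101 → #103 → #104 → #102 → Base: 10+23+8+18+19 = 78
Base → #101 → #104 → #102 → #103 → Base: 10+21+18+10+13 = 72
Base → #101 → #104 → #103 → #102 → Base: 10+21+8+10+19 = 68
Base → #102 → #101 → #103 → #104 → Base: 19+13+23+8+11 = 74
Base → #102 → #101 → #104 → #103 → Base: 19+13+21+8+13 = 74
Base → #102 → #103 → #101 → #104 → Base: 19+10+23+21+11 = 84
Base → #102 → #104 → #101 → #103 → Base: 19+18+21+23+13 = 94
Base → #103 → #101 → #102 → #104 → Base: 13+23+13+18+11 = 78
Base → #103 → #102 → #101 → #104 → Base: 13+10+13+21+11 = 68
The minimum is 52.
One optimal route: Base → #101 → #102 → #103 → #104 → Base (or its reverse).

52 min — the shortest possible round trip.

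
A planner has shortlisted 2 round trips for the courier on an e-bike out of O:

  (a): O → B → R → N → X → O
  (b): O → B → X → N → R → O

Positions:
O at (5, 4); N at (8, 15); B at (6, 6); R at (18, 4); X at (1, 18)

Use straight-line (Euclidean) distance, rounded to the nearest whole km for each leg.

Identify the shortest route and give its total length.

Shortest is (b), total 51 km.

(a): 2 + 12 + 15 + 8 + 15 = 52
(b): 2 + 13 + 8 + 15 + 13 = 51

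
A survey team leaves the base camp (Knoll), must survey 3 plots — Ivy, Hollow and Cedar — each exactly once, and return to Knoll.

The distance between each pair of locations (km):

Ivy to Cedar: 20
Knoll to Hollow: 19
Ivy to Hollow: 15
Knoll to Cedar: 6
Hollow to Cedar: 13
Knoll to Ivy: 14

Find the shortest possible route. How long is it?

With 3 stops there are 3!/2 = 3 distinct round trips (a route and its reverse cost the same).
Knoll - Ivy - Hollow - Cedar - Knoll: 14+15+13+6 = 48
Knoll - Ivy - Cedar - Hollow - Knoll: 14+20+13+19 = 66
Knoll - Hollow - Ivy - Cedar - Knoll: 19+15+20+6 = 60
The minimum is 48.
One optimal route: Knoll → Ivy → Hollow → Cedar → Knoll (or its reverse).

Minimum total distance: 48 km.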